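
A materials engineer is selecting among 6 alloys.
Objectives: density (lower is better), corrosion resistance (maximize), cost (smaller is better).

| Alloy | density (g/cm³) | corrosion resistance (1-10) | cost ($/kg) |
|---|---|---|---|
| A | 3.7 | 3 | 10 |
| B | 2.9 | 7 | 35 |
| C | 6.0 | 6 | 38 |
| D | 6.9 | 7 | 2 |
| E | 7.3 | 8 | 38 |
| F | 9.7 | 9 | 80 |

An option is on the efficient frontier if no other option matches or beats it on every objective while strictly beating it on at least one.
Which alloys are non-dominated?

A, B, D, E, F

A: not dominated.
B: not dominated (best density).
C: dominated by B (density 2.9≤6.0, corrosion resistance 7≥6, cost 35≤38).
D: not dominated (best cost).
E: not dominated.
F: not dominated (best corrosion resistance).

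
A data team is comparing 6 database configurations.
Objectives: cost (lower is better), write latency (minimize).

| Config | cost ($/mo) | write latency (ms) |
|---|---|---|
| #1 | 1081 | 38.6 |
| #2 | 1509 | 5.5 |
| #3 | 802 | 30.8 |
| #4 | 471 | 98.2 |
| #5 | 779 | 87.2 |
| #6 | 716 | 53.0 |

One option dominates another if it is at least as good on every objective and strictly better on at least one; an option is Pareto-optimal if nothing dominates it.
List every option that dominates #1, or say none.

#3: cost 802≤1081, write latency 30.8≤38.6 — dominates #1.
Others (#2, #4, #5, #6) are each worse than #1 on at least one objective.

#3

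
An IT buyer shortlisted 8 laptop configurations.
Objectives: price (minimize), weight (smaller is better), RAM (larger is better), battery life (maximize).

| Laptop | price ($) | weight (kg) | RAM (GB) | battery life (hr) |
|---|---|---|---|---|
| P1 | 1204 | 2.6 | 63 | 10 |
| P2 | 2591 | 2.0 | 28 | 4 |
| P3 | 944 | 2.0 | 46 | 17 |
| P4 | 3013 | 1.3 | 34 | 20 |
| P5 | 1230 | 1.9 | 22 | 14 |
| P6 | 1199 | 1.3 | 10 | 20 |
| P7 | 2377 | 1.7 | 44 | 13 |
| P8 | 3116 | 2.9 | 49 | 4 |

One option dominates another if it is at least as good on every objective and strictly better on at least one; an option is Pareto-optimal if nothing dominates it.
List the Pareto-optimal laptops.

P1, P3, P4, P5, P6, P7

P1: not dominated (best RAM).
P2: dominated by P3 (price 944≤2591, weight 2.0≤2.0, RAM 46≥28, battery life 17≥4).
P3: not dominated (best price).
P4: not dominated.
P5: not dominated.
P6: not dominated.
P7: not dominated.
P8: dominated by P1 (price 1204≤3116, weight 2.6≤2.9, RAM 63≥49, battery life 10≥4).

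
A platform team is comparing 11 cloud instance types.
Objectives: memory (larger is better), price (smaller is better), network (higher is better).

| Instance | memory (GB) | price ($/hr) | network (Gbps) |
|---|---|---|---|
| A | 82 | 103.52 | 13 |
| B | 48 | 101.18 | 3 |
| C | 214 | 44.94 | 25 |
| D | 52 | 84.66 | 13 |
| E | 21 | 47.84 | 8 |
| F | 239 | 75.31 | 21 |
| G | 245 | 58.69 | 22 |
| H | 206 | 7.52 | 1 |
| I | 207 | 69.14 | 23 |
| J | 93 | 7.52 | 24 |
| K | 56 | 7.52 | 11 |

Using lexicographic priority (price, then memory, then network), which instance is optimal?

H

First minimize price: best is 7.52, kept {H, J, K}.
Then maximize memory: best is 206, kept {H}.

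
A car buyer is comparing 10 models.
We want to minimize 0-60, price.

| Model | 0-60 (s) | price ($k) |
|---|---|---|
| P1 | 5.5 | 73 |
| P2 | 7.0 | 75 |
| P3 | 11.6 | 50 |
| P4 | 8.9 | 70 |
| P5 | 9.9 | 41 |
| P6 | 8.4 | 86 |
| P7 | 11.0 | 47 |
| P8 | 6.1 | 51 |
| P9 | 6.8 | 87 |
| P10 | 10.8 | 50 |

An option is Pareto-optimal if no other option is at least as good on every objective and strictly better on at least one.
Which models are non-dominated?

P1, P5, P8

P1: not dominated (best 0-60).
P2: dominated by P1 (0-60 5.5≤7.0, price 73≤75).
P3: dominated by P5 (0-60 9.9≤11.6, price 41≤50).
P4: dominated by P8 (0-60 6.1≤8.9, price 51≤70).
P5: not dominated (best price).
P6: dominated by P1 (0-60 5.5≤8.4, price 73≤86).
P7: dominated by P5 (0-60 9.9≤11.0, price 41≤47).
P8: not dominated.
P9: dominated by P1 (0-60 5.5≤6.8, price 73≤87).
P10: dominated by P5 (0-60 9.9≤10.8, price 41≤50).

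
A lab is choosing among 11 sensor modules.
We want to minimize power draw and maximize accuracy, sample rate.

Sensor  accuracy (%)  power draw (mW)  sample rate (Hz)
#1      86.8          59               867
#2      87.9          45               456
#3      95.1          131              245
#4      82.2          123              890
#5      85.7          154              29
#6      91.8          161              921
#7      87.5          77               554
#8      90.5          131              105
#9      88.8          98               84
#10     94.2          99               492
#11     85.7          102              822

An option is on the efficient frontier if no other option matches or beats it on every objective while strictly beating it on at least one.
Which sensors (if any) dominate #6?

none

#1: worse on accuracy (86.8 vs 91.8).
#2: worse on accuracy (87.9 vs 91.8).
#3: worse on sample rate (245 vs 921).
#4: worse on accuracy (82.2 vs 91.8).
#5: worse on accuracy (85.7 vs 91.8).
#7: worse on accuracy (87.5 vs 91.8).
#8: worse on accuracy (90.5 vs 91.8).
#9: worse on accuracy (88.8 vs 91.8).
#10: worse on sample rate (492 vs 921).
#11: worse on accuracy (85.7 vs 91.8).
No option dominates #6.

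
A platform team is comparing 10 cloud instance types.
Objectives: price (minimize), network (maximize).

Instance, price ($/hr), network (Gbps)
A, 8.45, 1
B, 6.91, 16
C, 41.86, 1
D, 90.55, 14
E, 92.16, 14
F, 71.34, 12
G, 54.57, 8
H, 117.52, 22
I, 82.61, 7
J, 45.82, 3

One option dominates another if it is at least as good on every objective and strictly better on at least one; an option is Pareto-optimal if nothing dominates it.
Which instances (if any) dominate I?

B: price 6.91≤82.61, network 16≥7 — dominates I.
F: price 71.34≤82.61, network 12≥7 — dominates I.
G: price 54.57≤82.61, network 8≥7 — dominates I.
Others (A, C, D, E, H, J) are each worse than I on at least one objective.

B, F, G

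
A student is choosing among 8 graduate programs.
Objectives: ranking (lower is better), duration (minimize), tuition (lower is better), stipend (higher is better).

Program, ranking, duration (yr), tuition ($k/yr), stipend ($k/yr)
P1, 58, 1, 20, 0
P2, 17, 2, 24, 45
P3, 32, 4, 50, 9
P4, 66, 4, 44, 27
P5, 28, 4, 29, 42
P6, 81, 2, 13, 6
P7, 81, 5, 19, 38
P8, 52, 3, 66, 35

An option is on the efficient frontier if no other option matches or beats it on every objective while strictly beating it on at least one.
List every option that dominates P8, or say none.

P2: ranking 17≤52, duration 2≤3, tuition 24≤66, stipend 45≥35 — dominates P8.
Others (P1, P3, P4, P5, P6, P7) are each worse than P8 on at least one objective.

P2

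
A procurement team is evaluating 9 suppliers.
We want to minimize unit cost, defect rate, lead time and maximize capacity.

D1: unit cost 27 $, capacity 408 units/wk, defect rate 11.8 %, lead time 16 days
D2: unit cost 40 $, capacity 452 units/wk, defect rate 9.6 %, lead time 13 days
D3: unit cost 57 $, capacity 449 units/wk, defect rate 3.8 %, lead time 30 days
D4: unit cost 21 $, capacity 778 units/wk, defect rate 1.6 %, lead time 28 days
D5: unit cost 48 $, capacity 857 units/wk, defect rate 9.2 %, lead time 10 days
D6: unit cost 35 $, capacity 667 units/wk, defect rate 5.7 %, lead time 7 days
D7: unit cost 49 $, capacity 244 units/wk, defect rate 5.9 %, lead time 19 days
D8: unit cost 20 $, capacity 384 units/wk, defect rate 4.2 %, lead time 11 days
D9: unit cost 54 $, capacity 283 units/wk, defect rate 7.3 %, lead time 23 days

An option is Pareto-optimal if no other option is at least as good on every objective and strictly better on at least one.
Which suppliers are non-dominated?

D1: not dominated.
D2: dominated by D6 (unit cost 35≤40, capacity 667≥452, defect rate 5.7≤9.6, lead time 7≤13).
D3: dominated by D4 (unit cost 21≤57, capacity 778≥449, defect rate 1.6≤3.8, lead time 28≤30).
D4: not dominated (best defect rate).
D5: not dominated (best capacity).
D6: not dominated (best lead time).
D7: dominated by D6 (unit cost 35≤49, capacity 667≥244, defect rate 5.7≤5.9, lead time 7≤19).
D8: not dominated (best unit cost).
D9: dominated by D6 (unit cost 35≤54, capacity 667≥283, defect rate 5.7≤7.3, lead time 7≤23).

D1, D4, D5, D6, D8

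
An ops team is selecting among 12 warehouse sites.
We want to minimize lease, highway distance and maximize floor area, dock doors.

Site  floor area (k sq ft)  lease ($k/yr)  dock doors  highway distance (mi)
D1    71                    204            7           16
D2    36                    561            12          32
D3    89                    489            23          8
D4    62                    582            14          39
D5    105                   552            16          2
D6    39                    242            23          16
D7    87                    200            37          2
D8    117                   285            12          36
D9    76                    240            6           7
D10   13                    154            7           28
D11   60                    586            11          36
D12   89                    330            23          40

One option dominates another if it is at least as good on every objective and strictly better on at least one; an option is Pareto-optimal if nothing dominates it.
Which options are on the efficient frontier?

D1: dominated by D7 (floor area 87≥71, lease 200≤204, dock doors 37≥7, highway distance 2≤16).
D2: dominated by D3 (floor area 89≥36, lease 489≤561, dock doors 23≥12, highway distance 8≤32).
D3: not dominated.
D4: dominated by D3 (floor area 89≥62, lease 489≤582, dock doors 23≥14, highway distance 8≤39).
D5: not dominated.
D6: dominated by D7 (floor area 87≥39, lease 200≤242, dock doors 37≥23, highway distance 2≤16).
D7: not dominated (best dock doors).
D8: not dominated (best floor area).
D9: dominated by D7 (floor area 87≥76, lease 200≤240, dock doors 37≥6, highway distance 2≤7).
D10: not dominated (best lease).
D11: dominated by D3 (floor area 89≥60, lease 489≤586, dock doors 23≥11, highway distance 8≤36).
D12: not dominated.

D3, D5, D7, D8, D10, D12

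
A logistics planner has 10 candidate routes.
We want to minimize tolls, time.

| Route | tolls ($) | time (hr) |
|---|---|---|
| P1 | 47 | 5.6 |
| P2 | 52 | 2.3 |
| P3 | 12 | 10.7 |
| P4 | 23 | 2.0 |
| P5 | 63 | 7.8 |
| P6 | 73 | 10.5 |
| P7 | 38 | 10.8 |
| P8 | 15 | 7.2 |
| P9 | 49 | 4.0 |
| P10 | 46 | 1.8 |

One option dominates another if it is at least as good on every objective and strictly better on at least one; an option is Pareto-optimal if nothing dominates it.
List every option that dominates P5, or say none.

P1, P2, P4, P8, P9, P10

P1: tolls 47≤63, time 5.6≤7.8 — dominates P5.
P2: tolls 52≤63, time 2.3≤7.8 — dominates P5.
P4: tolls 23≤63, time 2.0≤7.8 — dominates P5.
P8: tolls 15≤63, time 7.2≤7.8 — dominates P5.
P9: tolls 49≤63, time 4.0≤7.8 — dominates P5.
P10: tolls 46≤63, time 1.8≤7.8 — dominates P5.
Others (P3, P6, P7) are each worse than P5 on at least one objective.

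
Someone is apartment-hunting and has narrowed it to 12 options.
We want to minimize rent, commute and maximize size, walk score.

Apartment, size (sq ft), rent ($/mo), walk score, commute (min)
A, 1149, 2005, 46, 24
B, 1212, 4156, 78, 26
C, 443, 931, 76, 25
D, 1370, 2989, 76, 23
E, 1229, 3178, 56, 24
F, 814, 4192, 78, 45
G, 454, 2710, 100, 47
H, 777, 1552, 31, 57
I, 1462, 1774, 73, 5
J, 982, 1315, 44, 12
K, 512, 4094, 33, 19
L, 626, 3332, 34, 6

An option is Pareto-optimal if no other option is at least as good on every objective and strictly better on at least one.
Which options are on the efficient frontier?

A: dominated by I (size 1462≥1149, rent 1774≤2005, walk score 73≥46, commute 5≤24).
B: not dominated.
C: not dominated (best rent).
D: not dominated.
E: dominated by D (size 1370≥1229, rent 2989≤3178, walk score 76≥56, commute 23≤24).
F: dominated by B (size 1212≥814, rent 4156≤4192, walk score 78≥78, commute 26≤45).
G: not dominated (best walk score).
H: dominated by J (size 982≥777, rent 1315≤1552, walk score 44≥31, commute 12≤57).
I: not dominated (best size).
J: not dominated.
K: dominated by I (size 1462≥512, rent 1774≤4094, walk score 73≥33, commute 5≤19).
L: dominated by I (size 1462≥626, rent 1774≤3332, walk score 73≥34, commute 5≤6).

B, C, D, G, I, J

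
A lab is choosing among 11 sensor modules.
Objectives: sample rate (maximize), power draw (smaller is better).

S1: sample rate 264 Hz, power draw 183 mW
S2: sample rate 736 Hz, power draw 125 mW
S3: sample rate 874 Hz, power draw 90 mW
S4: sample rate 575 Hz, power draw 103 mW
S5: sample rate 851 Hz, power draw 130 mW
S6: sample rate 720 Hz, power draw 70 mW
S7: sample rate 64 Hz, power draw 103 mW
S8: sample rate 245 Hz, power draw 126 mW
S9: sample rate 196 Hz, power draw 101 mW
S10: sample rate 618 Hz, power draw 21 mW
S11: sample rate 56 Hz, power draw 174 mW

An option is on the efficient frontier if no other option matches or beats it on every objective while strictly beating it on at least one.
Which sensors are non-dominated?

S3, S6, S10

S1: dominated by S2 (sample rate 736≥264, power draw 125≤183).
S2: dominated by S3 (sample rate 874≥736, power draw 90≤125).
S3: not dominated (best sample rate).
S4: dominated by S3 (sample rate 874≥575, power draw 90≤103).
S5: dominated by S3 (sample rate 874≥851, power draw 90≤130).
S6: not dominated.
S7: dominated by S3 (sample rate 874≥64, power draw 90≤103).
S8: dominated by S2 (sample rate 736≥245, power draw 125≤126).
S9: dominated by S3 (sample rate 874≥196, power draw 90≤101).
S10: not dominated (best power draw).
S11: dominated by S2 (sample rate 736≥56, power draw 125≤174).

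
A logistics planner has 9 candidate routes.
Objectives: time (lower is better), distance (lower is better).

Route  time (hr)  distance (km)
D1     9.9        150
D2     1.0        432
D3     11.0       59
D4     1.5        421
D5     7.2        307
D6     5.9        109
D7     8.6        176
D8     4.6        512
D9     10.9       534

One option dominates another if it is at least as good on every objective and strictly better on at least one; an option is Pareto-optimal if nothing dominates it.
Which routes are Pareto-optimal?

D2, D3, D4, D6

D1: dominated by D6 (time 5.9≤9.9, distance 109≤150).
D2: not dominated (best time).
D3: not dominated (best distance).
D4: not dominated.
D5: dominated by D6 (time 5.9≤7.2, distance 109≤307).
D6: not dominated.
D7: dominated by D6 (time 5.9≤8.6, distance 109≤176).
D8: dominated by D2 (time 1.0≤4.6, distance 432≤512).
D9: dominated by D1 (time 9.9≤10.9, distance 150≤534).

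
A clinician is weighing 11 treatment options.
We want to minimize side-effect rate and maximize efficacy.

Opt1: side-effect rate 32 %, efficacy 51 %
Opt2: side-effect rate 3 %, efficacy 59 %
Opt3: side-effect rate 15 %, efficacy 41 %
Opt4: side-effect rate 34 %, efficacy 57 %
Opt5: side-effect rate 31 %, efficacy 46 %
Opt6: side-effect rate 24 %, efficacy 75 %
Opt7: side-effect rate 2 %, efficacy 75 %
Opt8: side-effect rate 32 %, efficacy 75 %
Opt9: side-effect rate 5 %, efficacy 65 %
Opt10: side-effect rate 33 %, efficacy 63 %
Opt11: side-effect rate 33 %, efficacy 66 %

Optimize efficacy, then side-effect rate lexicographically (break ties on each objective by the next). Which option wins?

First maximize efficacy: best is 75, kept {Opt6, Opt7, Opt8}.
Then minimize side-effect rate: best is 2, kept {Opt7}.

Opt7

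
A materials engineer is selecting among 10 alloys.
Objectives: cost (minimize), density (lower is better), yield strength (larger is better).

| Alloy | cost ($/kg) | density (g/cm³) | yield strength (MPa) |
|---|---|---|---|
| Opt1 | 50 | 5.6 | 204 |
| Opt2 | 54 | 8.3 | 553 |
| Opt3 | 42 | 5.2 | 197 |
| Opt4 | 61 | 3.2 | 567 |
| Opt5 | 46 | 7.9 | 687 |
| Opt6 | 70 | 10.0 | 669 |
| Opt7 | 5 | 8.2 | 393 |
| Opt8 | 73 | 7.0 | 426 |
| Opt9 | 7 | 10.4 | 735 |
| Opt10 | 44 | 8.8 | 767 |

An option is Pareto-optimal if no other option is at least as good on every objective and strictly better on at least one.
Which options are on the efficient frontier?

Opt1: not dominated.
Opt2: dominated by Opt5 (cost 46≤54, density 7.9≤8.3, yield strength 687≥553).
Opt3: not dominated.
Opt4: not dominated (best density).
Opt5: not dominated.
Opt6: dominated by Opt5 (cost 46≤70, density 7.9≤10.0, yield strength 687≥669).
Opt7: not dominated (best cost).
Opt8: dominated by Opt4 (cost 61≤73, density 3.2≤7.0, yield strength 567≥426).
Opt9: not dominated.
Opt10: not dominated (best yield strength).

Opt1, Opt3, Opt4, Opt5, Opt7, Opt9, Opt10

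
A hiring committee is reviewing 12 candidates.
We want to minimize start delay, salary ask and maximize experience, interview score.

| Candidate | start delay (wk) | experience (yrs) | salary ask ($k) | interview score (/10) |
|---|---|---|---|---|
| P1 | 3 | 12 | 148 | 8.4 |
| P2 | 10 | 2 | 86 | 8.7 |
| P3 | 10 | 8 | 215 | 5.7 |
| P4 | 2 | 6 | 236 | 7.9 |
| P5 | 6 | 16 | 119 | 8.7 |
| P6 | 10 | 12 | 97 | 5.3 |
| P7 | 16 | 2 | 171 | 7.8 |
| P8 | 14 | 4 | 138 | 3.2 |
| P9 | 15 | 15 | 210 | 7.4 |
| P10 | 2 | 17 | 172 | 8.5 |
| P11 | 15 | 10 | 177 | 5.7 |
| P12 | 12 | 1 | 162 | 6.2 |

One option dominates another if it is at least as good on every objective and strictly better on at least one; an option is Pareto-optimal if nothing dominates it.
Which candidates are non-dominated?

P1, P2, P5, P6, P10

P1: not dominated.
P2: not dominated (best salary ask).
P3: dominated by P1 (start delay 3≤10, experience 12≥8, salary ask 148≤215, interview score 8.4≥5.7).
P4: dominated by P10 (start delay 2≤2, experience 17≥6, salary ask 172≤236, interview score 8.5≥7.9).
P5: not dominated.
P6: not dominated.
P7: dominated by P1 (start delay 3≤16, experience 12≥2, salary ask 148≤171, interview score 8.4≥7.8).
P8: dominated by P5 (start delay 6≤14, experience 16≥4, salary ask 119≤138, interview score 8.7≥3.2).
P9: dominated by P5 (start delay 6≤15, experience 16≥15, salary ask 119≤210, interview score 8.7≥7.4).
P10: not dominated (best experience).
P11: dominated by P1 (start delay 3≤15, experience 12≥10, salary ask 148≤177, interview score 8.4≥5.7).
P12: dominated by P1 (start delay 3≤12, experience 12≥1, salary ask 148≤162, interview score 8.4≥6.2).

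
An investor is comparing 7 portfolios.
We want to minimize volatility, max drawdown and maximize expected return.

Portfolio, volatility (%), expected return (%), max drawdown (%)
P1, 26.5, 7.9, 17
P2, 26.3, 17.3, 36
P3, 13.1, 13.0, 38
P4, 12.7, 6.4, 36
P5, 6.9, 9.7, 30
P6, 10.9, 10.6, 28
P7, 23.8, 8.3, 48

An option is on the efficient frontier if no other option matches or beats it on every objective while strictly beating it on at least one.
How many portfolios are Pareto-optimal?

5

P1: not dominated (best max drawdown).
P2: not dominated (best expected return).
P3: not dominated.
P4: dominated by P5 (volatility 6.9≤12.7, expected return 9.7≥6.4, max drawdown 30≤36).
P5: not dominated (best volatility).
P6: not dominated.
P7: dominated by P3 (volatility 13.1≤23.8, expected return 13.0≥8.3, max drawdown 38≤48).
Pareto-optimal: P1, P2, P3, P5, P6 → 5.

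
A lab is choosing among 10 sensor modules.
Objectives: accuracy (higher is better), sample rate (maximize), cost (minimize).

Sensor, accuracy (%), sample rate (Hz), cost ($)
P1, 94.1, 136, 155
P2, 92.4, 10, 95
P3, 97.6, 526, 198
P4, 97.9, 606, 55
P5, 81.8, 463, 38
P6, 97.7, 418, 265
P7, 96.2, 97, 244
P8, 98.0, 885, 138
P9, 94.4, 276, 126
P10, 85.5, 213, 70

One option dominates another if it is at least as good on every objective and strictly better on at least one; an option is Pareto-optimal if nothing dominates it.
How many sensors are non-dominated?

3

P1: dominated by P4 (accuracy 97.9≥94.1, sample rate 606≥136, cost 55≤155).
P2: dominated by P4 (accuracy 97.9≥92.4, sample rate 606≥10, cost 55≤95).
P3: dominated by P4 (accuracy 97.9≥97.6, sample rate 606≥526, cost 55≤198).
P4: not dominated.
P5: not dominated (best cost).
P6: dominated by P4 (accuracy 97.9≥97.7, sample rate 606≥418, cost 55≤265).
P7: dominated by P3 (accuracy 97.6≥96.2, sample rate 526≥97, cost 198≤244).
P8: not dominated (best accuracy).
P9: dominated by P4 (accuracy 97.9≥94.4, sample rate 606≥276, cost 55≤126).
P10: dominated by P4 (accuracy 97.9≥85.5, sample rate 606≥213, cost 55≤70).
Pareto-optimal: P4, P5, P8 → 3.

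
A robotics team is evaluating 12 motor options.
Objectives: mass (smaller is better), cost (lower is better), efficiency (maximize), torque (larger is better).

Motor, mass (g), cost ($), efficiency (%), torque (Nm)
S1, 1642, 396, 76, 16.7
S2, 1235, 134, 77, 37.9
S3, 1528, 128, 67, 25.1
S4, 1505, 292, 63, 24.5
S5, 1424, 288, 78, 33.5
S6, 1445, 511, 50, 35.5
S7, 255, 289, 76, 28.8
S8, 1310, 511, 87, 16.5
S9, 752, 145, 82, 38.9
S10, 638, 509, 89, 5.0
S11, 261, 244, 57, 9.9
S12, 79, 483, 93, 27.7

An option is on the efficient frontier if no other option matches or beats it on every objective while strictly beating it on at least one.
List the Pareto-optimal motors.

S1: dominated by S2 (mass 1235≤1642, cost 134≤396, efficiency 77≥76, torque 37.9≥16.7).
S2: not dominated.
S3: not dominated (best cost).
S4: dominated by S2 (mass 1235≤1505, cost 134≤292, efficiency 77≥63, torque 37.9≥24.5).
S5: dominated by S9 (mass 752≤1424, cost 145≤288, efficiency 82≥78, torque 38.9≥33.5).
S6: dominated by S2 (mass 1235≤1445, cost 134≤511, efficiency 77≥50, torque 37.9≥35.5).
S7: not dominated.
S8: dominated by S12 (mass 79≤1310, cost 483≤511, efficiency 93≥87, torque 27.7≥16.5).
S9: not dominated (best torque).
S10: dominated by S12 (mass 79≤638, cost 483≤509, efficiency 93≥89, torque 27.7≥5.0).
S11: not dominated.
S12: not dominated (best mass).

S2, S3, S7, S9, S11, S12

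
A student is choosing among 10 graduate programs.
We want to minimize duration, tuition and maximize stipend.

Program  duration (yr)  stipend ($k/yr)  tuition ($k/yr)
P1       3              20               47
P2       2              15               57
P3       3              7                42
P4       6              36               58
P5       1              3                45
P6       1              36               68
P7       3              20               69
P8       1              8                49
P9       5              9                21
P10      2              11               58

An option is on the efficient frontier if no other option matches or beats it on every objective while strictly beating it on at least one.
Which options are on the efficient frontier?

P1: not dominated.
P2: not dominated.
P3: not dominated.
P4: not dominated.
P5: not dominated.
P6: not dominated.
P7: dominated by P1 (duration 3≤3, stipend 20≥20, tuition 47≤69).
P8: not dominated.
P9: not dominated (best tuition).
P10: dominated by P2 (duration 2≤2, stipend 15≥11, tuition 57≤58).

P1, P2, P3, P4, P5, P6, P8, P9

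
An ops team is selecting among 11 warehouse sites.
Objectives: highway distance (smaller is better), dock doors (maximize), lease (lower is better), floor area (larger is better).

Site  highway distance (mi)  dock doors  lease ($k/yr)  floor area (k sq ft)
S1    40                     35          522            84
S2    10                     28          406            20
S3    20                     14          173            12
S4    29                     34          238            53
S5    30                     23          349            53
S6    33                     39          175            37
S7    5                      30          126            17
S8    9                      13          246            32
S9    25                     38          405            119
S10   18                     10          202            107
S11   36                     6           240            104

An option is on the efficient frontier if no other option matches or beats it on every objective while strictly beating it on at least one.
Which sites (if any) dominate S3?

S7: highway distance 5≤20, dock doors 30≥14, lease 126≤173, floor area 17≥12 — dominates S3.
Others (S1, S2, S4, S5, S6, S8, S9, S10, S11) are each worse than S3 on at least one objective.

S7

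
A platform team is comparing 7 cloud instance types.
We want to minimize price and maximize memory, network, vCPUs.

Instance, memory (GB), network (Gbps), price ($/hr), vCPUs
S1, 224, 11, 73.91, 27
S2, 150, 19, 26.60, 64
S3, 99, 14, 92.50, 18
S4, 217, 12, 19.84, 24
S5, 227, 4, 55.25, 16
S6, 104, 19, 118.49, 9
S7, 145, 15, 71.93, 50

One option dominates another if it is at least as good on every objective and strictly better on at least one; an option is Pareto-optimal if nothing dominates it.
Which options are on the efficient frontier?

S1, S2, S4, S5

S1: not dominated.
S2: not dominated (best vCPUs).
S3: dominated by S2 (memory 150≥99, network 19≥14, price 26.60≤92.50, vCPUs 64≥18).
S4: not dominated (best price).
S5: not dominated (best memory).
S6: dominated by S2 (memory 150≥104, network 19≥19, price 26.60≤118.49, vCPUs 64≥9).
S7: dominated by S2 (memory 150≥145, network 19≥15, price 26.60≤71.93, vCPUs 64≥50).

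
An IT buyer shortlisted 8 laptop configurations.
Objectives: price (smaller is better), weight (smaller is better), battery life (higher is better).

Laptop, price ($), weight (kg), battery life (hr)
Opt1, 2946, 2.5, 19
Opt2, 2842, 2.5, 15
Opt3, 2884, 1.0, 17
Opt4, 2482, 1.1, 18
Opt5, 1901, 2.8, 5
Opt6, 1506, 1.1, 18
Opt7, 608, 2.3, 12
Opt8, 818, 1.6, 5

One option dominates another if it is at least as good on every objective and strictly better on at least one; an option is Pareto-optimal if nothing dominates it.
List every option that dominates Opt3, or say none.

none

Opt1: worse on price (2946 vs 2884).
Opt2: worse on weight (2.5 vs 1.0).
Opt4: worse on weight (1.1 vs 1.0).
Opt5: worse on weight (2.8 vs 1.0).
Opt6: worse on weight (1.1 vs 1.0).
Opt7: worse on weight (2.3 vs 1.0).
Opt8: worse on weight (1.6 vs 1.0).
No option dominates Opt3.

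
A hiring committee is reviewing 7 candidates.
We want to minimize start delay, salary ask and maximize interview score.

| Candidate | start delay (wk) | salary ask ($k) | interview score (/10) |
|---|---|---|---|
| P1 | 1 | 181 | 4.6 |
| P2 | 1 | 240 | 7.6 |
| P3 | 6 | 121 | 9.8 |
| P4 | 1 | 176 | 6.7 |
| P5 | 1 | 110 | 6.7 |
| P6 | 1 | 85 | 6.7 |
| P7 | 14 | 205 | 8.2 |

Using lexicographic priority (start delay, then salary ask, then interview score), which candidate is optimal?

P6

First minimize start delay: best is 1, kept {P1, P2, P4, P5, P6}.
Then minimize salary ask: best is 85, kept {P6}.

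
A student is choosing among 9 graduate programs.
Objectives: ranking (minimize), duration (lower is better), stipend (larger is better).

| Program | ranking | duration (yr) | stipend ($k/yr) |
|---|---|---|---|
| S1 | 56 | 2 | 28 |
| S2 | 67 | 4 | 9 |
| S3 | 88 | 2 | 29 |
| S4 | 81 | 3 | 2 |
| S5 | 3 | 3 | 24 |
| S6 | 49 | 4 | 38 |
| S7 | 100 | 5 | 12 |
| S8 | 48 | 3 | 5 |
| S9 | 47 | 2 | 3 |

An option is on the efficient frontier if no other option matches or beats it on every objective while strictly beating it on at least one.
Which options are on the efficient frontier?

S1, S3, S5, S6, S9

S1: not dominated.
S2: dominated by S1 (ranking 56≤67, duration 2≤4, stipend 28≥9).
S3: not dominated.
S4: dominated by S1 (ranking 56≤81, duration 2≤3, stipend 28≥2).
S5: not dominated (best ranking).
S6: not dominated (best stipend).
S7: dominated by S1 (ranking 56≤100, duration 2≤5, stipend 28≥12).
S8: dominated by S5 (ranking 3≤48, duration 3≤3, stipend 24≥5).
S9: not dominated.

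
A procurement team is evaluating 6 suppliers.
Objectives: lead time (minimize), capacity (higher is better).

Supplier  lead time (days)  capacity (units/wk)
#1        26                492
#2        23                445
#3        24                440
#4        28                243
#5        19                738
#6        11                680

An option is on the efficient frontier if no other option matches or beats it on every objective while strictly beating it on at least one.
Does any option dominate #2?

#5 vs #2: lead time 19≤23, capacity 738≥445 — #5 is at least as good on every objective and strictly better on at least one, so #5 dominates #2.

Yes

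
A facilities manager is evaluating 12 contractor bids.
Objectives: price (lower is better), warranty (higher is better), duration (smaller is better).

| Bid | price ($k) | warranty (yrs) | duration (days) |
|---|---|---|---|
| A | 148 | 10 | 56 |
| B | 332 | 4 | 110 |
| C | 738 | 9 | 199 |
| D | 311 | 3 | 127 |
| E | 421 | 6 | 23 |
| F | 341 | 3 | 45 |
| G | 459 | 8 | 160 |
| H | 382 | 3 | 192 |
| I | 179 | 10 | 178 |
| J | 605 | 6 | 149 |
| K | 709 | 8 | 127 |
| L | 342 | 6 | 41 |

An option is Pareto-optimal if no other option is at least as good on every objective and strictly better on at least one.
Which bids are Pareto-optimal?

A, E, F, L

A: not dominated (best price).
B: dominated by A (price 148≤332, warranty 10≥4, duration 56≤110).
C: dominated by A (price 148≤738, warranty 10≥9, duration 56≤199).
D: dominated by A (price 148≤311, warranty 10≥3, duration 56≤127).
E: not dominated (best duration).
F: not dominated.
G: dominated by A (price 148≤459, warranty 10≥8, duration 56≤160).
H: dominated by A (price 148≤382, warranty 10≥3, duration 56≤192).
I: dominated by A (price 148≤179, warranty 10≥10, duration 56≤178).
J: dominated by A (price 148≤605, warranty 10≥6, duration 56≤149).
K: dominated by A (price 148≤709, warranty 10≥8, duration 56≤127).
L: not dominated.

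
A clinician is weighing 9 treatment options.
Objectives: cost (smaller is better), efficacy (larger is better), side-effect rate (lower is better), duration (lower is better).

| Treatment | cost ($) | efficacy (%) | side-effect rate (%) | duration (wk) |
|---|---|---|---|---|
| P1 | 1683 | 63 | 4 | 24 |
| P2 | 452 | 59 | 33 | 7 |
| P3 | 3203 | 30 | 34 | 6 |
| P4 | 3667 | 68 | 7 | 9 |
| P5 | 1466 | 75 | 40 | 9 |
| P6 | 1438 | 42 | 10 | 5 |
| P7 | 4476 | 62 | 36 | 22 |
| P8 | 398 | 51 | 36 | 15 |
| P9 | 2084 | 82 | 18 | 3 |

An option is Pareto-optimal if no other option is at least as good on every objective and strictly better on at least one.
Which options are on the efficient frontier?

P1: not dominated (best side-effect rate).
P2: not dominated.
P3: dominated by P6 (cost 1438≤3203, efficacy 42≥30, side-effect rate 10≤34, duration 5≤6).
P4: not dominated.
P5: not dominated.
P6: not dominated.
P7: dominated by P4 (cost 3667≤4476, efficacy 68≥62, side-effect rate 7≤36, duration 9≤22).
P8: not dominated (best cost).
P9: not dominated (best efficacy).

P1, P2, P4, P5, P6, P8, P9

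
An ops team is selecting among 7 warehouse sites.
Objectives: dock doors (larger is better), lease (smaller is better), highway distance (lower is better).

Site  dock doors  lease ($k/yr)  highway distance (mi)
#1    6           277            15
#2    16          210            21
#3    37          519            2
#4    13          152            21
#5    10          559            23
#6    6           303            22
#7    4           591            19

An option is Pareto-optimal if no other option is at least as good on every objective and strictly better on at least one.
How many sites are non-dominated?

4

#1: not dominated.
#2: not dominated.
#3: not dominated (best dock doors).
#4: not dominated (best lease).
#5: dominated by #2 (dock doors 16≥10, lease 210≤559, highway distance 21≤23).
#6: dominated by #1 (dock doors 6≥6, lease 277≤303, highway distance 15≤22).
#7: dominated by #1 (dock doors 6≥4, lease 277≤591, highway distance 15≤19).
Pareto-optimal: #1, #2, #3, #4 → 4.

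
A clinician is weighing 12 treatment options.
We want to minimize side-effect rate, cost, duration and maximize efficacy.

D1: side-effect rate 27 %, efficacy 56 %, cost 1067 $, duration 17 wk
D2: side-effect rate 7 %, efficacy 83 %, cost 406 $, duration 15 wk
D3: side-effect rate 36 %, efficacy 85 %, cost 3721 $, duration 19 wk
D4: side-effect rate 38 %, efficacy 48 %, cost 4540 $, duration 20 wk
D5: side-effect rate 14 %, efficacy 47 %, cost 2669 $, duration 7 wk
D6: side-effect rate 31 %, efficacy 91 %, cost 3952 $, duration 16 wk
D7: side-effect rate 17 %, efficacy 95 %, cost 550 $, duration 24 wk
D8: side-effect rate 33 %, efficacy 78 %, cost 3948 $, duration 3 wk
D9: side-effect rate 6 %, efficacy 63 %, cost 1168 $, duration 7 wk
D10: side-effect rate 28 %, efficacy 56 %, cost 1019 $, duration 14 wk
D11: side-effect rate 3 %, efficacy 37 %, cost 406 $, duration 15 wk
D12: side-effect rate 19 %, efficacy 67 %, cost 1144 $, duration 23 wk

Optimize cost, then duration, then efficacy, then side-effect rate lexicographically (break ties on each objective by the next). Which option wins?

First minimize cost: best is 406, kept {D2, D11}.
Then minimize duration: best is 15, kept {D2, D11}.
Then maximize efficacy: best is 83, kept {D2}.

D2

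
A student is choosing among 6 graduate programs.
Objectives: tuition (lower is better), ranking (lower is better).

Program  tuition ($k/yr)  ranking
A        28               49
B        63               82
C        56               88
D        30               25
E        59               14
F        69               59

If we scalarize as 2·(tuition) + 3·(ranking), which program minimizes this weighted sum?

D

A: 2·28 + 3·49 = 203
B: 2·63 + 3·82 = 372
C: 2·56 + 3·88 = 376
D: 2·30 + 3·25 = 135
E: 2·59 + 3·14 = 160
F: 2·69 + 3·59 = 315
Lowest: D at 135.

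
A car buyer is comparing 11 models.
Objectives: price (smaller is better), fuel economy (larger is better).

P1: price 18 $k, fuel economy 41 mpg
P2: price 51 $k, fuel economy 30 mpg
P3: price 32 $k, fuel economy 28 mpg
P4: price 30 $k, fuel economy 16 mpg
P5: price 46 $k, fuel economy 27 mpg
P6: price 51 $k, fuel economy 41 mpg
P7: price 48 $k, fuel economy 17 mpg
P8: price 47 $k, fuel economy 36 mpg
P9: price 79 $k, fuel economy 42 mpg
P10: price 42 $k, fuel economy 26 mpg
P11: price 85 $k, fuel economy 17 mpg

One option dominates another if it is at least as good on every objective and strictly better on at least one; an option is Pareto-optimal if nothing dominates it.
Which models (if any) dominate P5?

P1: price 18≤46, fuel economy 41≥27 — dominates P5.
P3: price 32≤46, fuel economy 28≥27 — dominates P5.
Others (P2, P4, P6, P7, P8, P9, P10, P11) are each worse than P5 on at least one objective.

P1, P3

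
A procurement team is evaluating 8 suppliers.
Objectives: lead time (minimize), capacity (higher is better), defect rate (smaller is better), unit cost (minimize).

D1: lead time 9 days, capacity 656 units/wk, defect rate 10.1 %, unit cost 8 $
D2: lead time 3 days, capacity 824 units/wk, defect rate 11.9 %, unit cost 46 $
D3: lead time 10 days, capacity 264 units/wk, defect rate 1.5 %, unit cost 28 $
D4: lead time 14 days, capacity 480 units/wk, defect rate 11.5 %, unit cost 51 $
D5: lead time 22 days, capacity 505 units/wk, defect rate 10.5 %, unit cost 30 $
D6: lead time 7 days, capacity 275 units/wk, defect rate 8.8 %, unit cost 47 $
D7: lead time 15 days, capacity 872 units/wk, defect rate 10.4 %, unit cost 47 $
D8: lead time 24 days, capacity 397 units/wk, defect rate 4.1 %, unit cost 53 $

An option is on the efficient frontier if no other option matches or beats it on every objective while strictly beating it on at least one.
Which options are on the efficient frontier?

D1: not dominated (best unit cost).
D2: not dominated (best lead time).
D3: not dominated (best defect rate).
D4: dominated by D1 (lead time 9≤14, capacity 656≥480, defect rate 10.1≤11.5, unit cost 8≤51).
D5: dominated by D1 (lead time 9≤22, capacity 656≥505, defect rate 10.1≤10.5, unit cost 8≤30).
D6: not dominated.
D7: not dominated (best capacity).
D8: not dominated.

D1, D2, D3, D6, D7, D8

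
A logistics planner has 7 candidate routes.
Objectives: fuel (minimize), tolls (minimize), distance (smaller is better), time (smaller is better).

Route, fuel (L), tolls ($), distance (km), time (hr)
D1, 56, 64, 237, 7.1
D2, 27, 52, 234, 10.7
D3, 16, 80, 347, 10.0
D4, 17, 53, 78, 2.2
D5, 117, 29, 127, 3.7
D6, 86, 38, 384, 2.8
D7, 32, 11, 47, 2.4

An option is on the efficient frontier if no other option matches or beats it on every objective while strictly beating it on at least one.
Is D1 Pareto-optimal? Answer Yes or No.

D4 vs D1: fuel 17≤56, tolls 53≤64, distance 78≤237, time 2.2≤7.1 — D4 is at least as good on every objective and strictly better on at least one, so D4 dominates D1.

No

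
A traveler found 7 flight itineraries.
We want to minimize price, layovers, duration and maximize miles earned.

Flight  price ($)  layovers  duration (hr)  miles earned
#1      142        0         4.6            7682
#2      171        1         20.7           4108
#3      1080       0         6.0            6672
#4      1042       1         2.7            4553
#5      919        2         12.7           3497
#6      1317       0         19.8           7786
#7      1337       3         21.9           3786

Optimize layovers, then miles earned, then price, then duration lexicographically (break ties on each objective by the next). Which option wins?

#6

First minimize layovers: best is 0, kept {#1, #3, #6}.
Then maximize miles earned: best is 7786, kept {#6}.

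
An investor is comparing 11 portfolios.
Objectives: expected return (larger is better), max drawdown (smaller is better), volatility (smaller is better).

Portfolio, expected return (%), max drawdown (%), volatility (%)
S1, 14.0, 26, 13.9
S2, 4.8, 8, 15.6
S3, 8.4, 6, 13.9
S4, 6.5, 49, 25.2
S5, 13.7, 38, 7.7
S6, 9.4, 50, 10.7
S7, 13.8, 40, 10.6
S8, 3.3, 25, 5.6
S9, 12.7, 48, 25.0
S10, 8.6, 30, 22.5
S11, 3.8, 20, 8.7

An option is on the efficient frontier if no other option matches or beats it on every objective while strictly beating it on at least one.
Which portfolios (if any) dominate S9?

S1, S5, S7

S1: expected return 14.0≥12.7, max drawdown 26≤48, volatility 13.9≤25.0 — dominates S9.
S5: expected return 13.7≥12.7, max drawdown 38≤48, volatility 7.7≤25.0 — dominates S9.
S7: expected return 13.8≥12.7, max drawdown 40≤48, volatility 10.6≤25.0 — dominates S9.
Others (S2, S3, S4, S6, S8, S10, S11) are each worse than S9 on at least one objective.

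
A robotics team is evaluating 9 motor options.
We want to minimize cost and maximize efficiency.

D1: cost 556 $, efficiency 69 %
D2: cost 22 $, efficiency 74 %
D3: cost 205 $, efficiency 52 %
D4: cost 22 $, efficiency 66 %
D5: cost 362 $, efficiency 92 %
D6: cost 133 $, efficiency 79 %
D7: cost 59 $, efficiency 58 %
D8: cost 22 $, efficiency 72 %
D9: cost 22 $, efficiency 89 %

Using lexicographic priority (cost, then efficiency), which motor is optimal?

D9

First minimize cost: best is 22, kept {D2, D4, D8, D9}.
Then maximize efficiency: best is 89, kept {D9}.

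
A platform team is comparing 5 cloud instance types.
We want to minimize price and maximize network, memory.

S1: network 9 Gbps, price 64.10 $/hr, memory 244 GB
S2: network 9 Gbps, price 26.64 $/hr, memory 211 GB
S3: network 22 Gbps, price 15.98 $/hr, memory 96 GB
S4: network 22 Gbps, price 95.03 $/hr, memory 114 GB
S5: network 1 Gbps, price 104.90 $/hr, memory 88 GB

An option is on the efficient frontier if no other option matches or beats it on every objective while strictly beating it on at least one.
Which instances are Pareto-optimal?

S1: not dominated (best memory).
S2: not dominated.
S3: not dominated (best price).
S4: not dominated.
S5: dominated by S1 (network 9≥1, price 64.10≤104.90, memory 244≥88).

S1, S2, S3, S4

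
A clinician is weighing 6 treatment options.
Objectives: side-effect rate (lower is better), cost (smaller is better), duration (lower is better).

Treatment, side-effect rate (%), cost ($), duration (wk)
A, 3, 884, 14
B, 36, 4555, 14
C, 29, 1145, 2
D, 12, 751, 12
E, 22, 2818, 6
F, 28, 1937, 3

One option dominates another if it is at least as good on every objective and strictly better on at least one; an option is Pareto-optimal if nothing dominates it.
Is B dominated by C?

C vs B: side-effect rate 29≤36, cost 1145≤4555, duration 2≤14 — C is at least as good on every objective with at least one strict improvement.

Yes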